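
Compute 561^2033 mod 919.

2033 in binary is 11111110001, i.e. 2033 = 1024 + 512 + 256 + 128 + 64 + 32 + 16 + 1.
561^1 ≡ 561 (mod 919)
561^2 ≡ 561^2 = 314721 ≡ 423 (mod 919)
561^4 ≡ 423^2 = 178929 ≡ 643 (mod 919)
561^8 ≡ 643^2 = 413449 ≡ 818 (mod 919)
561^16 ≡ 818^2 = 669124 ≡ 92 (mod 919)
561^32 ≡ 92^2 = 8464 ≡ 193 (mod 919)
561^64 ≡ 193^2 = 37249 ≡ 489 (mod 919)
561^128 ≡ 489^2 = 239121 ≡ 181 (mod 919)
561^256 ≡ 181^2 = 32761 ≡ 596 (mod 919)
561^512 ≡ 596^2 = 355216 ≡ 482 (mod 919)
561^1024 ≡ 482^2 = 232324 ≡ 736 (mod 919)
561^2033 = 561^1024 × 561^512 × 561^256 × 561^128 × 561^64 × 561^32 × 561^16 × 561^1 ≡ 736 × 482 × 596 × 181 × 489 × 193 × 92 × 561 (mod 919).
Accumulate the product:
736 × 482 = 354752 ≡ 18
18 × 596 = 10728 ≡ 619
619 × 181 = 112039 ≡ 840
840 × 489 = 410760 ≡ 886
886 × 193 = 170998 ≡ 64
64 × 92 = 5888 ≡ 374
374 × 561 = 209814 ≡ 282

282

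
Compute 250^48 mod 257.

48 in binary is 110000, i.e. 48 = 32 + 16.
250^1 ≡ 250 (mod 257)
250^2 ≡ 250^2 = 62500 ≡ 49 (mod 257)
250^4 ≡ 49^2 = 2401 ≡ 88 (mod 257)
250^8 ≡ 88^2 = 7744 ≡ 34 (mod 257)
250^16 ≡ 34^2 = 1156 ≡ 128 (mod 257)
250^32 ≡ 128^2 = 16384 ≡ 193 (mod 257)
250^48 = 250^32 · 250^16 ≡ 193 · 128 (mod 257).
193 · 128 = 24704 ≡ 32 (mod 257).

32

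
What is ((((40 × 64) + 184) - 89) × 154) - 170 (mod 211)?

204

40 × 64 = 2560 ≡ 28 (mod 211)
28 + 184 = 212 ≡ 1 (mod 211)
1 - 89 = -88 ≡ 123 (mod 211)
123 × 154 = 18942 ≡ 163 (mod 211)
163 - 170 = -7 ≡ 204 (mod 211)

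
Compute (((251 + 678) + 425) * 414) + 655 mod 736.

379

251 + 678 = 929 ≡ 193 (mod 736)
193 + 425 = 618
618 * 414 = 255852 ≡ 460 (mod 736)
460 + 655 = 1115 ≡ 379 (mod 736)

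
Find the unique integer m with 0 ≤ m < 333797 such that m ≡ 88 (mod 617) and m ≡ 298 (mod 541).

617⁻¹ mod 541: 617*420 ≡ 1 (mod 541), so 617⁻¹ ≡ 420.
m = 88 + 617*((298 − 88)*420 mod 541) = 88 + 617*17 = 10577.

10577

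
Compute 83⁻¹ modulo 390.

47

390 = 4×83 + 58
83 = 1×58 + 25
58 = 2×25 + 8
25 = 3×8 + 1
8 = 8×1 + 0
gcd(83, 390) = 1, so the inverse exists.
Back-substitute for 1:
1 = 1×25 − 3×8
  = −3×58 + 7×25
  = 7×83 − 10×58
  = −10×390 + 47×83
So 83⁻¹ ≡ 47 (mod 390).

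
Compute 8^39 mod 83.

By square-and-multiply:
39 in binary is 100111, i.e. 39 = 32 + 4 + 2 + 1.
8^1 ≡ 8 (mod 83)
8^2 ≡ 8^2 = 64 (mod 83)
8^4 ≡ 64^2 = 4096 ≡ 29 (mod 83)
8^8 ≡ 29^2 = 841 ≡ 11 (mod 83)
8^16 ≡ 11^2 = 121 ≡ 38 (mod 83)
8^32 ≡ 38^2 = 1444 ≡ 33 (mod 83)
8^39 = 8^32 × 8^4 × 8^2 × 8^1 ≡ 33 × 29 × 64 × 8 (mod 83).
Accumulate the product:
33 × 29 = 957 ≡ 44
44 × 64 = 2816 ≡ 77
77 × 8 = 616 ≡ 35

35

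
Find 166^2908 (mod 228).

100

Compute successive squares:
2908 in binary is 101101011100, i.e. 2908 = 2048 + 512 + 256 + 64 + 16 + 8 + 4.
166^1 ≡ 166 (mod 228)
166^2 ≡ 166^2 = 27556 ≡ 196 (mod 228)
166^4 ≡ 196^2 = 38416 ≡ 112 (mod 228)
166^8 ≡ 112^2 = 12544 ≡ 4 (mod 228)
166^16 ≡ 4^2 = 16 (mod 228)
166^32 ≡ 16^2 = 256 ≡ 28 (mod 228)
166^64 ≡ 28^2 = 784 ≡ 100 (mod 228)
166^128 ≡ 100^2 = 10000 ≡ 196 (mod 228)
166^256 ≡ 196^2 = 38416 ≡ 112 (mod 228)
166^512 ≡ 112^2 = 12544 ≡ 4 (mod 228)
166^1024 ≡ 4^2 = 16 (mod 228)
166^2048 ≡ 16^2 = 256 ≡ 28 (mod 228)
166^2908 = 166^2048 * 166^512 * 166^256 * 166^64 * 166^16 * 166^8 * 166^4 ≡ 28 * 4 * 112 * 100 * 16 * 4 * 112 (mod 228).
Accumulate the product:
28 * 4 = 112
112 * 112 = 12544 ≡ 4
4 * 100 = 400 ≡ 172
172 * 16 = 2752 ≡ 16
16 * 4 = 64
64 * 112 = 7168 ≡ 100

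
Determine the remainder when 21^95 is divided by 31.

6

Using repeated squaring:
95 in binary is 1011111, i.e. 95 = 64 + 16 + 8 + 4 + 2 + 1.
21^1 ≡ 21 (mod 31)
21^2 ≡ 21^2 = 441 ≡ 7 (mod 31)
21^4 ≡ 7^2 = 49 ≡ 18 (mod 31)
21^8 ≡ 18^2 = 324 ≡ 14 (mod 31)
21^16 ≡ 14^2 = 196 ≡ 10 (mod 31)
21^32 ≡ 10^2 = 100 ≡ 7 (mod 31)
21^64 ≡ 7^2 = 49 ≡ 18 (mod 31)
21^95 = 21^64 · 21^16 · 21^8 · 21^4 · 21^2 · 21^1 ≡ 18 · 10 · 14 · 18 · 7 · 21 (mod 31).
Accumulate the product:
18 · 10 = 180 ≡ 25
25 · 14 = 350 ≡ 9
9 · 18 = 162 ≡ 7
7 · 7 = 49 ≡ 18
18 · 21 = 378 ≡ 6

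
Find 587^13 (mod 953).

587^1 ≡ 587 (mod 953)
587^2 ≡ 587^2 = 344569 ≡ 536 (mod 953)
587^4 ≡ 536^2 = 287296 ≡ 443 (mod 953)
587^8 ≡ 443^2 = 196249 ≡ 884 (mod 953)
587^13 = 587^8 * 587^4 * 587^1 ≡ 884 * 443 * 587 (mod 953).
Accumulate the product:
884 * 443 = 391612 ≡ 882
882 * 587 = 517734 ≡ 255

255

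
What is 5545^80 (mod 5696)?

Using repeated squaring:
80 in binary is 1010000, i.e. 80 = 64 + 16.
5545^1 ≡ 5545 (mod 5696)
5545^2 ≡ 5545^2 = 30747025 ≡ 17 (mod 5696)
5545^4 ≡ 17^2 = 289 (mod 5696)
5545^8 ≡ 289^2 = 83521 ≡ 3777 (mod 5696)
5545^16 ≡ 3777^2 = 14265729 ≡ 2945 (mod 5696)
5545^32 ≡ 2945^2 = 8673025 ≡ 3713 (mod 5696)
5545^64 ≡ 3713^2 = 13786369 ≡ 2049 (mod 5696)
5545^80 = 5545^64 * 5545^16 ≡ 2049 * 2945 (mod 5696).
2049 * 2945 = 6034305 ≡ 2241 (mod 5696).

2241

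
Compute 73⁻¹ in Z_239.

203

Run the extended Euclidean algorithm:
239 = 3×73 + 20
73 = 3×20 + 13
20 = 1×13 + 7
13 = 1×7 + 6
7 = 1×6 + 1
6 = 6×1 + 0
gcd(73, 239) = 1, so the inverse exists.
Bézout: 1 = 11×239 − 36×73.
So 73⁻¹ ≡ −36 ≡ 203 (mod 239).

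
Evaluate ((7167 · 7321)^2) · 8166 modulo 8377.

3268

7167 · 7321 = 52469607 ≡ 4456 (mod 8377)
(4456)^2 ≡ 2446 (mod 8377)
2446 · 8166 = 19974036 ≡ 3268 (mod 8377)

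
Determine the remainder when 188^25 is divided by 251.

250

188^1 ≡ 188 (mod 251)
188^2 ≡ 188^2 = 35344 ≡ 204 (mod 251)
188^4 ≡ 204^2 = 41616 ≡ 201 (mod 251)
188^8 ≡ 201^2 = 40401 ≡ 241 (mod 251)
188^16 ≡ 241^2 = 58081 ≡ 100 (mod 251)
188^25 = 188^16 · 188^8 · 188^1 ≡ 100 · 241 · 188 (mod 251).
Accumulate the product:
100 · 241 = 24100 ≡ 4
4 · 188 = 752 ≡ 250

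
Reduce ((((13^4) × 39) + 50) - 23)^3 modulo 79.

58

(13)^4 ≡ 42 (mod 79)
42 × 39 = 1638 ≡ 58 (mod 79)
58 + 50 = 108 ≡ 29 (mod 79)
29 - 23 = 6
(6)^3 ≡ 58 (mod 79)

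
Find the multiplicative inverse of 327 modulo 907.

Apply the Euclidean algorithm and back-substitute:
907 = 2×327 + 253
327 = 1×253 + 74
253 = 3×74 + 31
74 = 2×31 + 12
31 = 2×12 + 7
12 = 1×7 + 5
7 = 1×5 + 2
5 = 2×2 + 1
2 = 2×1 + 0
gcd(327, 907) = 1, so the inverse exists.
Back-substitute for 1:
1 = 1×5 − 2×2
  = −2×7 + 3×5
  = 3×12 − 5×7
  = −5×31 + 13×12
  = 13×74 − 31×31
  = −31×253 + 106×74
  = 106×327 − 137×253
  = −137×907 + 380×327
So 327⁻¹ ≡ 380 (mod 907).

380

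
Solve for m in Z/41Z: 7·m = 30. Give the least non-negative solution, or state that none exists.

16

gcd(7, 41) = 1, so a unique solution mod 41 exists.
7⁻¹ ≡ 6 (mod 41).
m ≡ 6·30 ≡ 16 (mod 41).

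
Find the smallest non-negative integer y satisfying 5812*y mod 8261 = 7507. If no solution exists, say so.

gcd(5812, 8261) = 1, so a unique solution mod 8261 exists.
5812⁻¹ ≡ 6372 (mod 8261).
y ≡ 6372*7507 ≡ 3414 (mod 8261).

3414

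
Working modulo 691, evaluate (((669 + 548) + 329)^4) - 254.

669 + 548 = 1217 ≡ 526 (mod 691)
526 + 329 = 855 ≡ 164 (mod 691)
(164)^4 ≡ 45 (mod 691)
45 - 254 = -209 ≡ 482 (mod 691)

482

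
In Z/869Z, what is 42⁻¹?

Apply the Euclidean algorithm and back-substitute:
869 = 20·42 + 29
42 = 1·29 + 13
29 = 2·13 + 3
13 = 4·3 + 1
3 = 3·1 + 0
gcd(42, 869) = 1, so the inverse exists.
Back-substitute for 1:
1 = 1·13 − 4·3
  = −4·29 + 9·13
  = 9·42 − 13·29
  = −13·869 + 269·42
So 42⁻¹ ≡ 269 (mod 869).

269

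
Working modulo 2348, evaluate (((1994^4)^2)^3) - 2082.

(1994)^4 ≡ 1980 (mod 2348)
(1980)^2 ≡ 1588 (mod 2348)
(1588)^3 ≡ 1384 (mod 2348)
1384 - 2082 = -698 ≡ 1650 (mod 2348)

1650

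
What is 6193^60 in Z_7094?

5883

60 in binary is 111100, i.e. 60 = 32 + 16 + 8 + 4.
6193^1 ≡ 6193 (mod 7094)
6193^2 ≡ 6193^2 = 38353249 ≡ 3085 (mod 7094)
6193^4 ≡ 3085^2 = 9517225 ≡ 4171 (mod 7094)
6193^8 ≡ 4171^2 = 17397241 ≡ 2753 (mod 7094)
6193^16 ≡ 2753^2 = 7579009 ≡ 2617 (mod 7094)
6193^32 ≡ 2617^2 = 6848689 ≡ 2979 (mod 7094)
6193^60 = 6193^32 × 6193^16 × 6193^8 × 6193^4 ≡ 2979 × 2617 × 2753 × 4171 (mod 7094).
Accumulate the product:
2979 × 2617 = 7796043 ≡ 6831
6831 × 2753 = 18805743 ≡ 6643
6643 × 4171 = 27707953 ≡ 5883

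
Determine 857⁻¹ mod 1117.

Apply the Euclidean algorithm and back-substitute:
1117 = 1·857 + 260
857 = 3·260 + 77
260 = 3·77 + 29
77 = 2·29 + 19
29 = 1·19 + 10
19 = 1·10 + 9
10 = 1·9 + 1
9 = 9·1 + 0
gcd(857, 1117) = 1, so the inverse exists.
Bézout: 1 = 89·1117 − 116·857.
So 857⁻¹ ≡ −116 ≡ 1001 (mod 1117).

1001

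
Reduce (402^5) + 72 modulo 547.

(402)^5 ≡ 129 (mod 547)
129 + 72 = 201

201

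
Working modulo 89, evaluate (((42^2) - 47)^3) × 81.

(42)^2 ≡ 73 (mod 89)
73 - 47 = 26
(26)^3 ≡ 43 (mod 89)
43 × 81 = 3483 ≡ 12 (mod 89)

12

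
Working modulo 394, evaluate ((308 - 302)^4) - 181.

308 - 302 = 6
(6)^4 ≡ 114 (mod 394)
114 - 181 = -67 ≡ 327 (mod 394)

327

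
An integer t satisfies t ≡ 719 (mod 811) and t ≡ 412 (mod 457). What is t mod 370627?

258617

811⁻¹ mod 457: 811*386 ≡ 1 (mod 457), so 811⁻¹ ≡ 386.
t = 719 + 811*((412 − 719)*386 mod 457) = 719 + 811*318 = 258617.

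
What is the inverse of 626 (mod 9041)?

7409

Run the extended Euclidean algorithm:
9041 = 14·626 + 277
626 = 2·277 + 72
277 = 3·72 + 61
72 = 1·61 + 11
61 = 5·11 + 6
11 = 1·6 + 5
6 = 1·5 + 1
5 = 5·1 + 0
gcd(626, 9041) = 1, so the inverse exists.
Back-substitute for 1:
1 = 1·6 − 1·5
  = −1·11 + 2·6
  = 2·61 − 11·11
  = −11·72 + 13·61
  = 13·277 − 50·72
  = −50·626 + 113·277
  = 113·9041 − 1632·626
So 626⁻¹ ≡ −1632 ≡ 7409 (mod 9041).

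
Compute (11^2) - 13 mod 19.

13

(11)^2 ≡ 7 (mod 19)
7 - 13 = -6 ≡ 13 (mod 19)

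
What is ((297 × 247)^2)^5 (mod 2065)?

297 × 247 = 73359 ≡ 1084 (mod 2065)
(1084)^2 ≡ 71 (mod 2065)
(71)^5 ≡ 1681 (mod 2065)

1681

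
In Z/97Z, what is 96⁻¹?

96

97 = 1×96 + 1
96 = 96×1 + 0
gcd(96, 97) = 1, so the inverse exists.
Bézout: 1 = 1×97 − 1×96.
So 96⁻¹ ≡ −1 ≡ 96 (mod 97).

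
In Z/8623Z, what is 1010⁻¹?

794

By the extended Euclidean algorithm:
8623 = 8*1010 + 543
1010 = 1*543 + 467
543 = 1*467 + 76
467 = 6*76 + 11
76 = 6*11 + 10
11 = 1*10 + 1
10 = 10*1 + 0
gcd(1010, 8623) = 1, so the inverse exists.
Back-substitute for 1:
1 = 1*11 − 1*10
  = −1*76 + 7*11
  = 7*467 − 43*76
  = −43*543 + 50*467
  = 50*1010 − 93*543
  = −93*8623 + 794*1010
So 1010⁻¹ ≡ 794 (mod 8623).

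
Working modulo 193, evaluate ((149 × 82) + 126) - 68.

149 × 82 = 12218 ≡ 59 (mod 193)
59 + 126 = 185
185 - 68 = 117

117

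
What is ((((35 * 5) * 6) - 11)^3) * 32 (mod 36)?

32

35 * 5 = 175 ≡ 31 (mod 36)
31 * 6 = 186 ≡ 6 (mod 36)
6 - 11 = -5 ≡ 31 (mod 36)
(31)^3 ≡ 19 (mod 36)
19 * 32 = 608 ≡ 32 (mod 36)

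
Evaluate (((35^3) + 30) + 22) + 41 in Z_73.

(35)^3 ≡ 24 (mod 73)
24 + 30 = 54
54 + 22 = 76 ≡ 3 (mod 73)
3 + 41 = 44

44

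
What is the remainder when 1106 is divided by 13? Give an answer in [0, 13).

1106 = 85×13 + 1, so 1106 ≡ 1 (mod 13).

1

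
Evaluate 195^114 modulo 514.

301

114 in binary is 1110010, i.e. 114 = 64 + 32 + 16 + 2.
195^1 ≡ 195 (mod 514)
195^2 ≡ 195^2 = 38025 ≡ 503 (mod 514)
195^4 ≡ 503^2 = 253009 ≡ 121 (mod 514)
195^8 ≡ 121^2 = 14641 ≡ 249 (mod 514)
195^16 ≡ 249^2 = 62001 ≡ 321 (mod 514)
195^32 ≡ 321^2 = 103041 ≡ 241 (mod 514)
195^64 ≡ 241^2 = 58081 ≡ 513 (mod 514)
195^114 = 195^64 * 195^32 * 195^16 * 195^2 ≡ 513 * 241 * 321 * 503 (mod 514).
Accumulate the product:
513 * 241 = 123633 ≡ 273
273 * 321 = 87633 ≡ 253
253 * 503 = 127259 ≡ 301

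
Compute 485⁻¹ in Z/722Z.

By the extended Euclidean algorithm:
722 = 1*485 + 237
485 = 2*237 + 11
237 = 21*11 + 6
11 = 1*6 + 5
6 = 1*5 + 1
5 = 5*1 + 0
gcd(485, 722) = 1, so the inverse exists.
Back-substitute for 1:
1 = 1*6 − 1*5
  = −1*11 + 2*6
  = 2*237 − 43*11
  = −43*485 + 88*237
  = 88*722 − 131*485
So 485⁻¹ ≡ −131 ≡ 591 (mod 722).

591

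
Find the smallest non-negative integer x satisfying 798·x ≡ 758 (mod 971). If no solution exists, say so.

gcd(798, 971) = 1, so a unique solution mod 971 exists.
798⁻¹ ≡ 797 (mod 971).
x ≡ 797·758 ≡ 164 (mod 971).

164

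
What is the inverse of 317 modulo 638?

638 = 2*317 + 4
317 = 79*4 + 1
4 = 4*1 + 0
gcd(317, 638) = 1, so the inverse exists.
Back-substitute for 1:
1 = 1*317 − 79*4
  = −79*638 + 159*317
So 317⁻¹ ≡ 159 (mod 638).

159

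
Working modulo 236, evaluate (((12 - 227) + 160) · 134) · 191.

70

12 - 227 = -215 ≡ 21 (mod 236)
21 + 160 = 181
181 · 134 = 24254 ≡ 182 (mod 236)
182 · 191 = 34762 ≡ 70 (mod 236)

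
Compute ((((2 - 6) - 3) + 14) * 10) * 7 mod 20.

10

2 - 6 = -4 ≡ 16 (mod 20)
16 - 3 = 13
13 + 14 = 27 ≡ 7 (mod 20)
7 * 10 = 70 ≡ 10 (mod 20)
10 * 7 = 70 ≡ 10 (mod 20)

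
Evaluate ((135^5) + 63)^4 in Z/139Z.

25

(135)^5 ≡ 88 (mod 139)
88 + 63 = 151 ≡ 12 (mod 139)
(12)^4 ≡ 25 (mod 139)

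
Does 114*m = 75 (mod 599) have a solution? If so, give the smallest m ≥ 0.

111

gcd(114, 599) = 1, so a unique solution mod 599 exists.
114⁻¹ ≡ 289 (mod 599).
m ≡ 289*75 ≡ 111 (mod 599).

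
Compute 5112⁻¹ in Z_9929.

Apply the Euclidean algorithm and back-substitute:
9929 = 1×5112 + 4817
5112 = 1×4817 + 295
4817 = 16×295 + 97
295 = 3×97 + 4
97 = 24×4 + 1
4 = 4×1 + 0
gcd(5112, 9929) = 1, so the inverse exists.
Back-substitute for 1:
1 = 1×97 − 24×4
  = −24×295 + 73×97
  = 73×4817 − 1192×295
  = −1192×5112 + 1265×4817
  = 1265×9929 − 2457×5112
So 5112⁻¹ ≡ −2457 ≡ 7472 (mod 9929).

7472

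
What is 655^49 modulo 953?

869

Using repeated squaring:
49 in binary is 110001, i.e. 49 = 32 + 16 + 1.
655^1 ≡ 655 (mod 953)
655^2 ≡ 655^2 = 429025 ≡ 175 (mod 953)
655^4 ≡ 175^2 = 30625 ≡ 129 (mod 953)
655^8 ≡ 129^2 = 16641 ≡ 440 (mod 953)
655^16 ≡ 440^2 = 193600 ≡ 141 (mod 953)
655^32 ≡ 141^2 = 19881 ≡ 821 (mod 953)
655^49 = 655^32 * 655^16 * 655^1 ≡ 821 * 141 * 655 (mod 953).
Accumulate the product:
821 * 141 = 115761 ≡ 448
448 * 655 = 293440 ≡ 869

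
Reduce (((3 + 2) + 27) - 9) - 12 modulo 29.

3 + 2 = 5
5 + 27 = 32 ≡ 3 (mod 29)
3 - 9 = -6 ≡ 23 (mod 29)
23 - 12 = 11

11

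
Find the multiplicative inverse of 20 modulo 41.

By the extended Euclidean algorithm:
41 = 2·20 + 1
20 = 20·1 + 0
gcd(20, 41) = 1, so the inverse exists.
Bézout: 1 = 1·41 − 2·20.
So 20⁻¹ ≡ −2 ≡ 39 (mod 41).

39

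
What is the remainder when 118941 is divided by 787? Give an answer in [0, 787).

104

118941 = 151×787 + 104, so 118941 ≡ 104 (mod 787).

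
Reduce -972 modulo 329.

-972 = -3×329 + 15, so -972 ≡ 15 (mod 329).

15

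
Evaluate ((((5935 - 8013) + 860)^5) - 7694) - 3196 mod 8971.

7214

5935 - 8013 = -2078 ≡ 6893 (mod 8971)
6893 + 860 = 7753
(7753)^5 ≡ 162 (mod 8971)
162 - 7694 = -7532 ≡ 1439 (mod 8971)
1439 - 3196 = -1757 ≡ 7214 (mod 8971)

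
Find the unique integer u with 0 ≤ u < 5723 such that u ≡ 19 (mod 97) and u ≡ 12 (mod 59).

1959

97⁻¹ mod 59: 97*14 ≡ 1 (mod 59), so 97⁻¹ ≡ 14.
u = 19 + 97*((12 − 19)*14 mod 59) = 19 + 97*20 = 1959.
Check: 1959 mod 97 = 19, 1959 mod 59 = 12. ✓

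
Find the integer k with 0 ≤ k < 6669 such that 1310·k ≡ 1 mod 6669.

Run the extended Euclidean algorithm:
6669 = 5×1310 + 119
1310 = 11×119 + 1
119 = 119×1 + 0
gcd(1310, 6669) = 1, so the inverse exists.
Bézout: 1 = −11×6669 + 56×1310.
So 1310⁻¹ ≡ 56 (mod 6669).

56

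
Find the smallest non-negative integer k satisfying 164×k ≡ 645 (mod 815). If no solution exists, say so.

gcd(164, 815) = 1, so a unique solution mod 815 exists.
164⁻¹ ≡ 164 (mod 815).
k ≡ 164×645 ≡ 645 (mod 815).

645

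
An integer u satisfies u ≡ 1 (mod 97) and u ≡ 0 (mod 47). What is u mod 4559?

97⁻¹ mod 47: 97*16 ≡ 1 (mod 47), so 97⁻¹ ≡ 16.
u = 1 + 97*((0 − 1)*16 mod 47) = 1 + 97*31 = 3008.
Check: 3008 mod 97 = 1, 3008 mod 47 = 0. ✓

3008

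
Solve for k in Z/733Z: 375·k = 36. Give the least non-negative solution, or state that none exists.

gcd(375, 733) = 1, so a unique solution mod 733 exists.
375⁻¹ ≡ 690 (mod 733).
k ≡ 690·36 ≡ 651 (mod 733).

651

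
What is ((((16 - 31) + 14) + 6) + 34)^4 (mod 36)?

16 - 31 = -15 ≡ 21 (mod 36)
21 + 14 = 35
35 + 6 = 41 ≡ 5 (mod 36)
5 + 34 = 39 ≡ 3 (mod 36)
(3)^4 ≡ 9 (mod 36)

9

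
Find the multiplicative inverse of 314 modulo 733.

726

Run the extended Euclidean algorithm:
733 = 2×314 + 105
314 = 2×105 + 104
105 = 1×104 + 1
104 = 104×1 + 0
gcd(314, 733) = 1, so the inverse exists.
Back-substitute for 1:
1 = 1×105 − 1×104
  = −1×314 + 3×105
  = 3×733 − 7×314
So 314⁻¹ ≡ −7 ≡ 726 (mod 733).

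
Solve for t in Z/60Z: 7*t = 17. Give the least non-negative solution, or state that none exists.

gcd(7, 60) = 1, so a unique solution mod 60 exists.
7⁻¹ ≡ 43 (mod 60).
t ≡ 43*17 ≡ 11 (mod 60).

11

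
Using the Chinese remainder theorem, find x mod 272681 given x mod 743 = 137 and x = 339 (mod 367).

77409

743⁻¹ mod 367: 743·204 ≡ 1 (mod 367), so 743⁻¹ ≡ 204.
x = 137 + 743·((339 − 137)·204 mod 367) = 137 + 743·104 = 77409.
Check: 77409 mod 743 = 137, 77409 mod 367 = 339. ✓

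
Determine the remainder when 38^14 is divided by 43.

14 in binary is 1110, i.e. 14 = 8 + 4 + 2.
38^1 ≡ 38 (mod 43)
38^2 ≡ 38^2 = 1444 ≡ 25 (mod 43)
38^4 ≡ 25^2 = 625 ≡ 23 (mod 43)
38^8 ≡ 23^2 = 529 ≡ 13 (mod 43)
38^14 = 38^8 * 38^4 * 38^2 ≡ 13 * 23 * 25 (mod 43).
Accumulate the product:
13 * 23 = 299 ≡ 41
41 * 25 = 1025 ≡ 36

36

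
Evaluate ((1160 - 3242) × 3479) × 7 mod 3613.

1896

1160 - 3242 = -2082 ≡ 1531 (mod 3613)
1531 × 3479 = 5326349 ≡ 787 (mod 3613)
787 × 7 = 5509 ≡ 1896 (mod 3613)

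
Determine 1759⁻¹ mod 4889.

4700

By the extended Euclidean algorithm:
4889 = 2*1759 + 1371
1759 = 1*1371 + 388
1371 = 3*388 + 207
388 = 1*207 + 181
207 = 1*181 + 26
181 = 6*26 + 25
26 = 1*25 + 1
25 = 25*1 + 0
gcd(1759, 4889) = 1, so the inverse exists.
Back-substitute for 1:
1 = 1*26 − 1*25
  = −1*181 + 7*26
  = 7*207 − 8*181
  = −8*388 + 15*207
  = 15*1371 − 53*388
  = −53*1759 + 68*1371
  = 68*4889 − 189*1759
So 1759⁻¹ ≡ −189 ≡ 4700 (mod 4889).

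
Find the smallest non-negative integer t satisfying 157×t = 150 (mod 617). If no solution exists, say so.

335

gcd(157, 617) = 1, so a unique solution mod 617 exists.
157⁻¹ ≡ 393 (mod 617).
t ≡ 393×150 ≡ 335 (mod 617).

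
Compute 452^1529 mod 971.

1529 in binary is 10111111001, i.e. 1529 = 1024 + 256 + 128 + 64 + 32 + 16 + 8 + 1.
452^1 ≡ 452 (mod 971)
452^2 ≡ 452^2 = 204304 ≡ 394 (mod 971)
452^4 ≡ 394^2 = 155236 ≡ 847 (mod 971)
452^8 ≡ 847^2 = 717409 ≡ 811 (mod 971)
452^16 ≡ 811^2 = 657721 ≡ 354 (mod 971)
452^32 ≡ 354^2 = 125316 ≡ 57 (mod 971)
452^64 ≡ 57^2 = 3249 ≡ 336 (mod 971)
452^128 ≡ 336^2 = 112896 ≡ 260 (mod 971)
452^256 ≡ 260^2 = 67600 ≡ 601 (mod 971)
452^512 ≡ 601^2 = 361201 ≡ 960 (mod 971)
452^1024 ≡ 960^2 = 921600 ≡ 121 (mod 971)
452^1529 = 452^1024 · 452^256 · 452^128 · 452^64 · 452^32 · 452^16 · 452^8 · 452^1 ≡ 121 · 601 · 260 · 336 · 57 · 354 · 811 · 452 (mod 971).
Accumulate the product:
121 · 601 = 72721 ≡ 867
867 · 260 = 225420 ≡ 148
148 · 336 = 49728 ≡ 207
207 · 57 = 11799 ≡ 147
147 · 354 = 52038 ≡ 575
575 · 811 = 466325 ≡ 245
245 · 452 = 110740 ≡ 46

46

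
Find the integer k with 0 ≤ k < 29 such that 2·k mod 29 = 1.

Apply the Euclidean algorithm and back-substitute:
29 = 14·2 + 1
2 = 2·1 + 0
gcd(2, 29) = 1, so the inverse exists.
Bézout: 1 = 1·29 − 14·2.
So 2⁻¹ ≡ −14 ≡ 15 (mod 29).

15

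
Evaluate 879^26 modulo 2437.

26 in binary is 11010, i.e. 26 = 16 + 8 + 2.
879^1 ≡ 879 (mod 2437)
879^2 ≡ 879^2 = 772641 ≡ 112 (mod 2437)
879^4 ≡ 112^2 = 12544 ≡ 359 (mod 2437)
879^8 ≡ 359^2 = 128881 ≡ 2157 (mod 2437)
879^16 ≡ 2157^2 = 4652649 ≡ 416 (mod 2437)
879^26 = 879^16 × 879^8 × 879^2 ≡ 416 × 2157 × 112 (mod 2437).
Accumulate the product:
416 × 2157 = 897312 ≡ 496
496 × 112 = 55552 ≡ 1938

1938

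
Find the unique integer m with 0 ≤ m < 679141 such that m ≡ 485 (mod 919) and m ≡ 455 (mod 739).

919⁻¹ mod 739: 919·661 ≡ 1 (mod 739), so 919⁻¹ ≡ 661.
m = 485 + 919·((455 − 485)·661 mod 739) = 485 + 919·123 = 113522.

113522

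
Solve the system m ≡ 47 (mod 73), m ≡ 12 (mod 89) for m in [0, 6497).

73⁻¹ mod 89: 73*50 ≡ 1 (mod 89), so 73⁻¹ ≡ 50.
m = 47 + 73*((12 − 47)*50 mod 89) = 47 + 73*30 = 2237.

2237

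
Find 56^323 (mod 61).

42

323 in binary is 101000011, i.e. 323 = 256 + 64 + 2 + 1.
56^1 ≡ 56 (mod 61)
56^2 ≡ 56^2 = 3136 ≡ 25 (mod 61)
56^4 ≡ 25^2 = 625 ≡ 15 (mod 61)
56^8 ≡ 15^2 = 225 ≡ 42 (mod 61)
56^16 ≡ 42^2 = 1764 ≡ 56 (mod 61)
56^32 ≡ 56^2 = 3136 ≡ 25 (mod 61)
56^64 ≡ 25^2 = 625 ≡ 15 (mod 61)
56^128 ≡ 15^2 = 225 ≡ 42 (mod 61)
56^256 ≡ 42^2 = 1764 ≡ 56 (mod 61)
56^323 = 56^256 × 56^64 × 56^2 × 56^1 ≡ 56 × 15 × 25 × 56 (mod 61).
Accumulate the product:
56 × 15 = 840 ≡ 47
47 × 25 = 1175 ≡ 16
16 × 56 = 896 ≡ 42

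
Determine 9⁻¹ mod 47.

21

Run the extended Euclidean algorithm:
47 = 5*9 + 2
9 = 4*2 + 1
2 = 2*1 + 0
gcd(9, 47) = 1, so the inverse exists.
Bézout: 1 = −4*47 + 21*9.
So 9⁻¹ ≡ 21 (mod 47).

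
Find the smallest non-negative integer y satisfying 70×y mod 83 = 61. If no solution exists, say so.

40

gcd(70, 83) = 1, so a unique solution mod 83 exists.
70⁻¹ ≡ 51 (mod 83).
y ≡ 51×61 ≡ 40 (mod 83).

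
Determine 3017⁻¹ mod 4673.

3976

Run the extended Euclidean algorithm:
4673 = 1·3017 + 1656
3017 = 1·1656 + 1361
1656 = 1·1361 + 295
1361 = 4·295 + 181
295 = 1·181 + 114
181 = 1·114 + 67
114 = 1·67 + 47
67 = 1·47 + 20
47 = 2·20 + 7
20 = 2·7 + 6
7 = 1·6 + 1
6 = 6·1 + 0
gcd(3017, 4673) = 1, so the inverse exists.
Back-substitute for 1:
1 = 1·7 − 1·6
  = −1·20 + 3·7
  = 3·47 − 7·20
  = −7·67 + 10·47
  = 10·114 − 17·67
  = −17·181 + 27·114
  = 27·295 − 44·181
  = −44·1361 + 203·295
  = 203·1656 − 247·1361
  = −247·3017 + 450·1656
  = 450·4673 − 697·3017
So 3017⁻¹ ≡ −697 ≡ 3976 (mod 4673).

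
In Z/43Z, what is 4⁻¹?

43 = 10*4 + 3
4 = 1*3 + 1
3 = 3*1 + 0
gcd(4, 43) = 1, so the inverse exists.
Back-substitute for 1:
1 = 1*4 − 1*3
  = −1*43 + 11*4
So 4⁻¹ ≡ 11 (mod 43).

11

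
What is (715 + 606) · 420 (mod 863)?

774

715 + 606 = 1321 ≡ 458 (mod 863)
458 · 420 = 192360 ≡ 774 (mod 863)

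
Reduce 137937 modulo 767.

644

137937 = 179*767 + 644, so 137937 ≡ 644 (mod 767).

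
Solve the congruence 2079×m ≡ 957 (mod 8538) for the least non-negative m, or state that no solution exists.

gcd(2079, 8538) = 3, and 3 | 957, so solutions exist.
Divide through by 3: 693×m = 319 (mod 2846).
693⁻¹ ≡ 423 (mod 2846).
m ≡ 423×319 ≡ 1175 (mod 2846).
The smallest non-negative solution is m = 1175.

1175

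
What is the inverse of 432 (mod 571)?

419

Run the extended Euclidean algorithm:
571 = 1·432 + 139
432 = 3·139 + 15
139 = 9·15 + 4
15 = 3·4 + 3
4 = 1·3 + 1
3 = 3·1 + 0
gcd(432, 571) = 1, so the inverse exists.
Bézout: 1 = 115·571 − 152·432.
So 432⁻¹ ≡ −152 ≡ 419 (mod 571).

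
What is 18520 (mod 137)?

25

18520 = 135×137 + 25, so 18520 ≡ 25 (mod 137).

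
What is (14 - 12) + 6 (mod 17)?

14 - 12 = 2
2 + 6 = 8

8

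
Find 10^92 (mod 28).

92 in binary is 1011100, i.e. 92 = 64 + 16 + 8 + 4.
10^1 ≡ 10 (mod 28)
10^2 ≡ 10^2 = 100 ≡ 16 (mod 28)
10^4 ≡ 16^2 = 256 ≡ 4 (mod 28)
10^8 ≡ 4^2 = 16 (mod 28)
10^16 ≡ 16^2 = 256 ≡ 4 (mod 28)
10^32 ≡ 4^2 = 16 (mod 28)
10^64 ≡ 16^2 = 256 ≡ 4 (mod 28)
10^92 = 10^64 · 10^16 · 10^8 · 10^4 ≡ 4 · 4 · 16 · 4 (mod 28).
Accumulate the product:
4 · 4 = 16
16 · 16 = 256 ≡ 4
4 · 4 = 16

16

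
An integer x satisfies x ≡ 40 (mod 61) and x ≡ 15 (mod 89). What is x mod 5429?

4554

61⁻¹ mod 89: 61·54 ≡ 1 (mod 89), so 61⁻¹ ≡ 54.
x = 40 + 61·((15 − 40)·54 mod 89) = 40 + 61·74 = 4554.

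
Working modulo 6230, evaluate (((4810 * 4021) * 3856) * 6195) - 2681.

4810 * 4021 = 19341010 ≡ 3090 (mod 6230)
3090 * 3856 = 11915040 ≡ 3280 (mod 6230)
3280 * 6195 = 20319600 ≡ 3570 (mod 6230)
3570 - 2681 = 889

889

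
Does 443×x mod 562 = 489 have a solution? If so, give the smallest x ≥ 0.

gcd(443, 562) = 1, so a unique solution mod 562 exists.
443⁻¹ ≡ 85 (mod 562).
x ≡ 85×489 ≡ 539 (mod 562).

539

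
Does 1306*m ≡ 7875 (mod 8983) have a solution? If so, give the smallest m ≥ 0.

gcd(1306, 8983) = 1, so a unique solution mod 8983 exists.
1306⁻¹ ≡ 791 (mod 8983).
m ≡ 791*7875 ≡ 3906 (mod 8983).

3906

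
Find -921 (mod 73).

-921 = -13*73 + 28, so -921 ≡ 28 (mod 73).

28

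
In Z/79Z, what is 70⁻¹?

Apply the Euclidean algorithm and back-substitute:
79 = 1×70 + 9
70 = 7×9 + 7
9 = 1×7 + 2
7 = 3×2 + 1
2 = 2×1 + 0
gcd(70, 79) = 1, so the inverse exists.
Bézout: 1 = −31×79 + 35×70.
So 70⁻¹ ≡ 35 (mod 79).

35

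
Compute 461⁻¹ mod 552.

552 = 1×461 + 91
461 = 5×91 + 6
91 = 15×6 + 1
6 = 6×1 + 0
gcd(461, 552) = 1, so the inverse exists.
Bézout: 1 = 76×552 − 91×461.
So 461⁻¹ ≡ −91 ≡ 461 (mod 552).

461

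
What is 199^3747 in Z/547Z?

517

Using repeated squaring:
3747 in binary is 111010100011, i.e. 3747 = 2048 + 1024 + 512 + 128 + 32 + 2 + 1.
199^1 ≡ 199 (mod 547)
199^2 ≡ 199^2 = 39601 ≡ 217 (mod 547)
199^4 ≡ 217^2 = 47089 ≡ 47 (mod 547)
199^8 ≡ 47^2 = 2209 ≡ 21 (mod 547)
199^16 ≡ 21^2 = 441 (mod 547)
199^32 ≡ 441^2 = 194481 ≡ 296 (mod 547)
199^64 ≡ 296^2 = 87616 ≡ 96 (mod 547)
199^128 ≡ 96^2 = 9216 ≡ 464 (mod 547)
199^256 ≡ 464^2 = 215296 ≡ 325 (mod 547)
199^512 ≡ 325^2 = 105625 ≡ 54 (mod 547)
199^1024 ≡ 54^2 = 2916 ≡ 181 (mod 547)
199^2048 ≡ 181^2 = 32761 ≡ 488 (mod 547)
199^3747 = 199^2048 × 199^1024 × 199^512 × 199^128 × 199^32 × 199^2 × 199^1 ≡ 488 × 181 × 54 × 464 × 296 × 217 × 199 (mod 547).
Accumulate the product:
488 × 181 = 88328 ≡ 261
261 × 54 = 14094 ≡ 419
419 × 464 = 194416 ≡ 231
231 × 296 = 68376 ≡ 1
1 × 217 = 217
217 × 199 = 43183 ≡ 517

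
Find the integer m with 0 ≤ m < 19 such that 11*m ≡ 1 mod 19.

7

19 = 1×11 + 8
11 = 1×8 + 3
8 = 2×3 + 2
3 = 1×2 + 1
2 = 2×1 + 0
gcd(11, 19) = 1, so the inverse exists.
Bézout: 1 = −4×19 + 7×11.
So 11⁻¹ ≡ 7 (mod 19).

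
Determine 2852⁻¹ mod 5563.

868

5563 = 1×2852 + 2711
2852 = 1×2711 + 141
2711 = 19×141 + 32
141 = 4×32 + 13
32 = 2×13 + 6
13 = 2×6 + 1
6 = 6×1 + 0
gcd(2852, 5563) = 1, so the inverse exists.
Bézout: 1 = −445×5563 + 868×2852.
So 2852⁻¹ ≡ 868 (mod 5563).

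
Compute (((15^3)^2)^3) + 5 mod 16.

(15)^3 ≡ 15 (mod 16)
(15)^2 ≡ 1 (mod 16)
(1)^3 ≡ 1 (mod 16)
1 + 5 = 6

6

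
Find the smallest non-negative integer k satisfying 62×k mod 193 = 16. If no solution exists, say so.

131

gcd(62, 193) = 1, so a unique solution mod 193 exists.
62⁻¹ ≡ 165 (mod 193).
k ≡ 165×16 ≡ 131 (mod 193).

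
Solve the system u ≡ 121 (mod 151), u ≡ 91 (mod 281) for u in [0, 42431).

151⁻¹ mod 281: 151·67 ≡ 1 (mod 281), so 151⁻¹ ≡ 67.
u = 121 + 151·((91 − 121)·67 mod 281) = 121 + 151·238 = 36059.
Check: 36059 mod 151 = 121, 36059 mod 281 = 91. ✓

36059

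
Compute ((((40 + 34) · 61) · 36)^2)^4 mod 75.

36

40 + 34 = 74
74 · 61 = 4514 ≡ 14 (mod 75)
14 · 36 = 504 ≡ 54 (mod 75)
(54)^2 ≡ 66 (mod 75)
(66)^4 ≡ 36 (mod 75)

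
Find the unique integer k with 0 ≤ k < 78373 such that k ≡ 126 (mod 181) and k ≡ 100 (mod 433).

181⁻¹ mod 433: 181×311 ≡ 1 (mod 433), so 181⁻¹ ≡ 311.
k = 126 + 181×((100 − 126)×311 mod 433) = 126 + 181×141 = 25647.

25647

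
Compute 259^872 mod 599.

Using repeated squaring:
872 in binary is 1101101000, i.e. 872 = 512 + 256 + 64 + 32 + 8.
259^1 ≡ 259 (mod 599)
259^2 ≡ 259^2 = 67081 ≡ 592 (mod 599)
259^4 ≡ 592^2 = 350464 ≡ 49 (mod 599)
259^8 ≡ 49^2 = 2401 ≡ 5 (mod 599)
259^16 ≡ 5^2 = 25 (mod 599)
259^32 ≡ 25^2 = 625 ≡ 26 (mod 599)
259^64 ≡ 26^2 = 676 ≡ 77 (mod 599)
259^128 ≡ 77^2 = 5929 ≡ 538 (mod 599)
259^256 ≡ 538^2 = 289444 ≡ 127 (mod 599)
259^512 ≡ 127^2 = 16129 ≡ 555 (mod 599)
259^872 = 259^512 × 259^256 × 259^64 × 259^32 × 259^8 ≡ 555 × 127 × 77 × 26 × 5 (mod 599).
Accumulate the product:
555 × 127 = 70485 ≡ 402
402 × 77 = 30954 ≡ 405
405 × 26 = 10530 ≡ 347
347 × 5 = 1735 ≡ 537

537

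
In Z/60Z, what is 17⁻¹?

53

60 = 3*17 + 9
17 = 1*9 + 8
9 = 1*8 + 1
8 = 8*1 + 0
gcd(17, 60) = 1, so the inverse exists.
Bézout: 1 = 2*60 − 7*17.
So 17⁻¹ ≡ −7 ≡ 53 (mod 60).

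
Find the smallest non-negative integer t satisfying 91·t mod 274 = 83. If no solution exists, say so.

25

gcd(91, 274) = 1, so a unique solution mod 274 exists.
91⁻¹ ≡ 271 (mod 274).
t ≡ 271·83 ≡ 25 (mod 274).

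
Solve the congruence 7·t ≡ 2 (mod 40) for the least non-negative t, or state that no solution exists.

6

gcd(7, 40) = 1, so a unique solution mod 40 exists.
7⁻¹ ≡ 23 (mod 40).
t ≡ 23·2 ≡ 6 (mod 40).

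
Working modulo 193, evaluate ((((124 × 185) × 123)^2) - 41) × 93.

44

124 × 185 = 22940 ≡ 166 (mod 193)
166 × 123 = 20418 ≡ 153 (mod 193)
(153)^2 ≡ 56 (mod 193)
56 - 41 = 15
15 × 93 = 1395 ≡ 44 (mod 193)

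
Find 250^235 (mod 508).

Compute successive squares:
250^1 ≡ 250 (mod 508)
250^2 ≡ 250^2 = 62500 ≡ 16 (mod 508)
250^4 ≡ 16^2 = 256 (mod 508)
250^8 ≡ 256^2 = 65536 ≡ 4 (mod 508)
250^16 ≡ 4^2 = 16 (mod 508)
250^32 ≡ 16^2 = 256 (mod 508)
250^64 ≡ 256^2 = 65536 ≡ 4 (mod 508)
250^128 ≡ 4^2 = 16 (mod 508)
250^235 = 250^128 * 250^64 * 250^32 * 250^8 * 250^2 * 250^1 ≡ 16 * 4 * 256 * 4 * 16 * 250 (mod 508).
Accumulate the product:
16 * 4 = 64
64 * 256 = 16384 ≡ 128
128 * 4 = 512 ≡ 4
4 * 16 = 64
64 * 250 = 16000 ≡ 252

252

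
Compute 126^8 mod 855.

486

126^1 ≡ 126 (mod 855)
126^2 ≡ 126^2 = 15876 ≡ 486 (mod 855)
126^4 ≡ 486^2 = 236196 ≡ 216 (mod 855)
126^8 ≡ 216^2 = 46656 ≡ 486 (mod 855)
So 126^8 ≡ 486 (mod 855).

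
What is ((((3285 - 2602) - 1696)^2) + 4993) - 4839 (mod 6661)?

3285 - 2602 = 683
683 - 1696 = -1013 ≡ 5648 (mod 6661)
(5648)^2 ≡ 375 (mod 6661)
375 + 4993 = 5368
5368 - 4839 = 529

529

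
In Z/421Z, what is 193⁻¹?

24

421 = 2×193 + 35
193 = 5×35 + 18
35 = 1×18 + 17
18 = 1×17 + 1
17 = 17×1 + 0
gcd(193, 421) = 1, so the inverse exists.
Back-substitute for 1:
1 = 1×18 − 1×17
  = −1×35 + 2×18
  = 2×193 − 11×35
  = −11×421 + 24×193
So 193⁻¹ ≡ 24 (mod 421).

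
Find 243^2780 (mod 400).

Using repeated squaring:
2780 in binary is 101011011100, i.e. 2780 = 2048 + 512 + 128 + 64 + 16 + 8 + 4.
243^1 ≡ 243 (mod 400)
243^2 ≡ 243^2 = 59049 ≡ 249 (mod 400)
243^4 ≡ 249^2 = 62001 ≡ 1 (mod 400)
243^8 ≡ 1^2 = 1 (mod 400)
243^16 ≡ 1^2 = 1 (mod 400)
243^32 ≡ 1^2 = 1 (mod 400)
243^64 ≡ 1^2 = 1 (mod 400)
243^128 ≡ 1^2 = 1 (mod 400)
243^256 ≡ 1^2 = 1 (mod 400)
243^512 ≡ 1^2 = 1 (mod 400)
243^1024 ≡ 1^2 = 1 (mod 400)
243^2048 ≡ 1^2 = 1 (mod 400)
243^2780 = 243^2048 × 243^512 × 243^128 × 243^64 × 243^16 × 243^8 × 243^4 ≡ 1 × 1 × 1 × 1 × 1 × 1 × 1 (mod 400).
Accumulate the product:
1 × 1 = 1
1 × 1 = 1
1 × 1 = 1
1 × 1 = 1
1 × 1 = 1
1 × 1 = 1

1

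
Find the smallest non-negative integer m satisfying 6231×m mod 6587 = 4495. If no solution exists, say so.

gcd(6231, 6587) = 1, so a unique solution mod 6587 exists.
6231⁻¹ ≡ 3312 (mod 6587).
m ≡ 3312×4495 ≡ 820 (mod 6587).

820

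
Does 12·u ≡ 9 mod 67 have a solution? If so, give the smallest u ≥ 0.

gcd(12, 67) = 1, so a unique solution mod 67 exists.
12⁻¹ ≡ 28 (mod 67).
u ≡ 28·9 ≡ 51 (mod 67).

51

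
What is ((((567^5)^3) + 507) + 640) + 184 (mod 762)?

296

(567)^5 ≡ 405 (mod 762)
(405)^3 ≡ 489 (mod 762)
489 + 507 = 996 ≡ 234 (mod 762)
234 + 640 = 874 ≡ 112 (mod 762)
112 + 184 = 296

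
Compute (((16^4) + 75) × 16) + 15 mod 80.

(16)^4 ≡ 16 (mod 80)
16 + 75 = 91 ≡ 11 (mod 80)
11 × 16 = 176 ≡ 16 (mod 80)
16 + 15 = 31

31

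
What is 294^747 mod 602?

747 in binary is 1011101011, i.e. 747 = 512 + 128 + 64 + 32 + 8 + 2 + 1.
294^1 ≡ 294 (mod 602)
294^2 ≡ 294^2 = 86436 ≡ 350 (mod 602)
294^4 ≡ 350^2 = 122500 ≡ 294 (mod 602)
294^8 ≡ 294^2 = 86436 ≡ 350 (mod 602)
294^16 ≡ 350^2 = 122500 ≡ 294 (mod 602)
294^32 ≡ 294^2 = 86436 ≡ 350 (mod 602)
294^64 ≡ 350^2 = 122500 ≡ 294 (mod 602)
294^128 ≡ 294^2 = 86436 ≡ 350 (mod 602)
294^256 ≡ 350^2 = 122500 ≡ 294 (mod 602)
294^512 ≡ 294^2 = 86436 ≡ 350 (mod 602)
294^747 = 294^512 * 294^128 * 294^64 * 294^32 * 294^8 * 294^2 * 294^1 ≡ 350 * 350 * 294 * 350 * 350 * 350 * 294 (mod 602).
Accumulate the product:
350 * 350 = 122500 ≡ 294
294 * 294 = 86436 ≡ 350
350 * 350 = 122500 ≡ 294
294 * 350 = 102900 ≡ 560
560 * 350 = 196000 ≡ 350
350 * 294 = 102900 ≡ 560

560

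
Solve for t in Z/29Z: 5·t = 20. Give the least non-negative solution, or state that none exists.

4

gcd(5, 29) = 1, so a unique solution mod 29 exists.
5⁻¹ ≡ 6 (mod 29).
t ≡ 6·20 ≡ 4 (mod 29).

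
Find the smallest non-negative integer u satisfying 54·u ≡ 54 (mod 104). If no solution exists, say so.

gcd(54, 104) = 2, and 2 | 54, so solutions exist.
Divide through by 2: 27·u = 27 (mod 52).
27⁻¹ ≡ 27 (mod 52).
u ≡ 27·27 ≡ 1 (mod 52).
The smallest non-negative solution is u = 1.

1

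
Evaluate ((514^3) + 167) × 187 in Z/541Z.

94

(514)^3 ≡ 334 (mod 541)
334 + 167 = 501
501 × 187 = 93687 ≡ 94 (mod 541)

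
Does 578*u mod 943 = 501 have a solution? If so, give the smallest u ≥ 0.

gcd(578, 943) = 1, so a unique solution mod 943 exists.
578⁻¹ ≡ 31 (mod 943).
u ≡ 31*501 ≡ 443 (mod 943).

443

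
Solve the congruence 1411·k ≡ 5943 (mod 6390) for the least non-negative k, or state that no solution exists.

5493

gcd(1411, 6390) = 1, so a unique solution mod 6390 exists.
1411⁻¹ ≡ 4891 (mod 6390).
k ≡ 4891·5943 ≡ 5493 (mod 6390).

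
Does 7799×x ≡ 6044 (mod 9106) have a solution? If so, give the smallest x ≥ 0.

gcd(7799, 9106) = 1, so a unique solution mod 9106 exists.
7799⁻¹ ≡ 8047 (mod 9106).
x ≡ 8047×6044 ≡ 922 (mod 9106).

922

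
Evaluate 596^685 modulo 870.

By square-and-multiply:
685 in binary is 1010101101, i.e. 685 = 512 + 128 + 32 + 8 + 4 + 1.
596^1 ≡ 596 (mod 870)
596^2 ≡ 596^2 = 355216 ≡ 256 (mod 870)
596^4 ≡ 256^2 = 65536 ≡ 286 (mod 870)
596^8 ≡ 286^2 = 81796 ≡ 16 (mod 870)
596^16 ≡ 16^2 = 256 (mod 870)
596^32 ≡ 256^2 = 65536 ≡ 286 (mod 870)
596^64 ≡ 286^2 = 81796 ≡ 16 (mod 870)
596^128 ≡ 16^2 = 256 (mod 870)
596^256 ≡ 256^2 = 65536 ≡ 286 (mod 870)
596^512 ≡ 286^2 = 81796 ≡ 16 (mod 870)
596^685 = 596^512 × 596^128 × 596^32 × 596^8 × 596^4 × 596^1 ≡ 16 × 256 × 286 × 16 × 286 × 596 (mod 870).
Accumulate the product:
16 × 256 = 4096 ≡ 616
616 × 286 = 176176 ≡ 436
436 × 16 = 6976 ≡ 16
16 × 286 = 4576 ≡ 226
226 × 596 = 134696 ≡ 716

716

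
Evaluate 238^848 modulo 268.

96

848 in binary is 1101010000, i.e. 848 = 512 + 256 + 64 + 16.
238^1 ≡ 238 (mod 268)
238^2 ≡ 238^2 = 56644 ≡ 96 (mod 268)
238^4 ≡ 96^2 = 9216 ≡ 104 (mod 268)
238^8 ≡ 104^2 = 10816 ≡ 96 (mod 268)
238^16 ≡ 96^2 = 9216 ≡ 104 (mod 268)
238^32 ≡ 104^2 = 10816 ≡ 96 (mod 268)
238^64 ≡ 96^2 = 9216 ≡ 104 (mod 268)
238^128 ≡ 104^2 = 10816 ≡ 96 (mod 268)
238^256 ≡ 96^2 = 9216 ≡ 104 (mod 268)
238^512 ≡ 104^2 = 10816 ≡ 96 (mod 268)
238^848 = 238^512 * 238^256 * 238^64 * 238^16 ≡ 96 * 104 * 104 * 104 (mod 268).
Accumulate the product:
96 * 104 = 9984 ≡ 68
68 * 104 = 7072 ≡ 104
104 * 104 = 10816 ≡ 96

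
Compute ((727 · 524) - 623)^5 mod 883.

727 · 524 = 380948 ≡ 375 (mod 883)
375 - 623 = -248 ≡ 635 (mod 883)
(635)^5 ≡ 289 (mod 883)

289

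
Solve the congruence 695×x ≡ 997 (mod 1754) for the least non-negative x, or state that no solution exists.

221

gcd(695, 1754) = 1, so a unique solution mod 1754 exists.
695⁻¹ ≡ 53 (mod 1754).
x ≡ 53×997 ≡ 221 (mod 1754).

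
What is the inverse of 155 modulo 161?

134

161 = 1×155 + 6
155 = 25×6 + 5
6 = 1×5 + 1
5 = 5×1 + 0
gcd(155, 161) = 1, so the inverse exists.
Back-substitute for 1:
1 = 1×6 − 1×5
  = −1×155 + 26×6
  = 26×161 − 27×155
So 155⁻¹ ≡ −27 ≡ 134 (mod 161).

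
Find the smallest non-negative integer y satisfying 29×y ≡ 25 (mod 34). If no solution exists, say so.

gcd(29, 34) = 1, so a unique solution mod 34 exists.
29⁻¹ ≡ 27 (mod 34).
y ≡ 27×25 ≡ 29 (mod 34).

29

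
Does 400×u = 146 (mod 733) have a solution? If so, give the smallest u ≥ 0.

70

gcd(400, 733) = 1, so a unique solution mod 733 exists.
400⁻¹ ≡ 372 (mod 733).
u ≡ 372×146 ≡ 70 (mod 733).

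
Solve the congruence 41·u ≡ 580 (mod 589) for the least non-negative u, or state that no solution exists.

gcd(41, 589) = 1, so a unique solution mod 589 exists.
41⁻¹ ≡ 431 (mod 589).
u ≡ 431·580 ≡ 244 (mod 589).

244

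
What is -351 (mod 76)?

29

-351 = -5*76 + 29, so -351 ≡ 29 (mod 76).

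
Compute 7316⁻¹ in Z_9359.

820

Run the extended Euclidean algorithm:
9359 = 1×7316 + 2043
7316 = 3×2043 + 1187
2043 = 1×1187 + 856
1187 = 1×856 + 331
856 = 2×331 + 194
331 = 1×194 + 137
194 = 1×137 + 57
137 = 2×57 + 23
57 = 2×23 + 11
23 = 2×11 + 1
11 = 11×1 + 0
gcd(7316, 9359) = 1, so the inverse exists.
Back-substitute for 1:
1 = 1×23 − 2×11
  = −2×57 + 5×23
  = 5×137 − 12×57
  = −12×194 + 17×137
  = 17×331 − 29×194
  = −29×856 + 75×331
  = 75×1187 − 104×856
  = −104×2043 + 179×1187
  = 179×7316 − 641×2043
  = −641×9359 + 820×7316
So 7316⁻¹ ≡ 820 (mod 9359).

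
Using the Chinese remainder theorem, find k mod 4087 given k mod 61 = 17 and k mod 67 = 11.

61⁻¹ mod 67: 61*11 ≡ 1 (mod 67), so 61⁻¹ ≡ 11.
k = 17 + 61*((11 − 17)*11 mod 67) = 17 + 61*1 = 78.
Check: 78 mod 61 = 17, 78 mod 67 = 11. ✓

78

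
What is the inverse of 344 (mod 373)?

90

By the extended Euclidean algorithm:
373 = 1·344 + 29
344 = 11·29 + 25
29 = 1·25 + 4
25 = 6·4 + 1
4 = 4·1 + 0
gcd(344, 373) = 1, so the inverse exists.
Back-substitute for 1:
1 = 1·25 − 6·4
  = −6·29 + 7·25
  = 7·344 − 83·29
  = −83·373 + 90·344
So 344⁻¹ ≡ 90 (mod 373).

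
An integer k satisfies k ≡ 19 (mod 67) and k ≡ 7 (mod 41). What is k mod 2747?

622

67⁻¹ mod 41: 67·30 ≡ 1 (mod 41), so 67⁻¹ ≡ 30.
k = 19 + 67·((7 − 19)·30 mod 41) = 19 + 67·9 = 622.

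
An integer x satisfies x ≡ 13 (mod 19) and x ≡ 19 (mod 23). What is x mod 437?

203

19⁻¹ mod 23: 19×17 ≡ 1 (mod 23), so 19⁻¹ ≡ 17.
x = 13 + 19×((19 − 13)×17 mod 23) = 13 + 19×10 = 203.
Check: 203 mod 19 = 13, 203 mod 23 = 19. ✓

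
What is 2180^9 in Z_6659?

Using repeated squaring:
9 in binary is 1001, i.e. 9 = 8 + 1.
2180^1 ≡ 2180 (mod 6659)
2180^2 ≡ 2180^2 = 4752400 ≡ 4533 (mod 6659)
2180^4 ≡ 4533^2 = 20548089 ≡ 5074 (mod 6659)
2180^8 ≡ 5074^2 = 25745476 ≡ 1782 (mod 6659)
2180^9 = 2180^8 * 2180^1 ≡ 1782 * 2180 (mod 6659).
1782 * 2180 = 3884760 ≡ 2563 (mod 6659).

2563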